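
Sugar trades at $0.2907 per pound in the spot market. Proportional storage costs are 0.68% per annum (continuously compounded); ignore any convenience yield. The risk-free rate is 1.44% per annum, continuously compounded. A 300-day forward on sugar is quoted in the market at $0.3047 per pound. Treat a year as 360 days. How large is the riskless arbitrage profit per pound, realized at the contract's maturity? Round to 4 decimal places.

$0.0088 per pound

Fair forward: F* = S·e^(carry·T), with carry = (r + u) = 0.0144 + 0.0068 = 0.0212
F* = 0.2907 · e^(0.0212 × 300/360) = 0.2907 · e^0.017667 = 0.2907 × 1.017824 = $0.2959
Market $0.3047 > fair $0.2959: forward overpriced → cash-and-carry (buy spot, short the forward).
At maturity, profit = |F_mkt − F*| = |0.3047 − 0.2959| = $0.0088 per pound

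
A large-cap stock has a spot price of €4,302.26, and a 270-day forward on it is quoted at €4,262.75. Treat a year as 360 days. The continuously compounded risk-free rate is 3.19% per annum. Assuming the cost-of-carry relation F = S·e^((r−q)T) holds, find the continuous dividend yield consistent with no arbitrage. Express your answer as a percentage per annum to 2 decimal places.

From F = S·e^((r−q)T): (r − q) = ln(F/S)/T
ln(4262.75/4302.26) = ln(0.990816) = -0.009226
(r − q) = -0.009226 / (270/360) = -0.012301
q = r − ln(F/S)/T = 0.0319 + 0.012301 = 0.044201
q = 4.42%

4.42%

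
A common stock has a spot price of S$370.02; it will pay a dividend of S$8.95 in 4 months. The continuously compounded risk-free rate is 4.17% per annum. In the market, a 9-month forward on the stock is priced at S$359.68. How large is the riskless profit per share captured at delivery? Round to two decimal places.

PV(dividends) I = 8.95·e^(−0.0417·4/12) = 8.8265
Fair forward F* = (S − I)·e^(rT) = (370.02 − 8.8265)·e^0.031275 = 361.1935 × 1.031769 = 372.6683
Market S$359.68 < fair 372.6683: forward underpriced → reverse cash-and-carry (short the stock, invest proceeds at r, pay the dividends, go long the forward).
Profit at T = |F_mkt − F*| = |359.68 − 372.6683| = S$12.99 per share

S$12.99 per share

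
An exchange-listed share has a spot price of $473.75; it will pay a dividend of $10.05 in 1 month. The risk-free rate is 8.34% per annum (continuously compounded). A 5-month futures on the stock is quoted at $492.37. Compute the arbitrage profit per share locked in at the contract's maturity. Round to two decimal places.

PV(dividends) I = 10.05·e^(−0.0834·1/12) = 9.9804
Fair futures F* = (S − I)·e^(rT) = (473.75 − 9.9804)·e^0.034750 = 463.7696 × 1.035361 = 480.1690
Market $492.37 > fair 480.1690: forward overpriced → cash-and-carry (borrow at r, buy the stock and collect the dividends, short the forward).
Profit at T = |F_mkt − F*| = |492.37 − 480.1690| = $12.20 per share

$12.20 per share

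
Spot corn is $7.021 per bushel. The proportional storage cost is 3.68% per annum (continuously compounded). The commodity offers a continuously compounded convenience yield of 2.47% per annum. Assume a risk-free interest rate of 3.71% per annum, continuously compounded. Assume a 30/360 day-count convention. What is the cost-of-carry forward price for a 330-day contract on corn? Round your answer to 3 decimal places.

$7.345 per bushel

Net carry = r + u − y = 0.0371 + 0.0368 − 0.0247 = 0.0492
F = S·e^((r+u−y)T) = 7.021 · e^(0.0492 × 330/360) = 7.021 · e^0.045100
= 7.021 × 1.046132 = $7.345 per bushel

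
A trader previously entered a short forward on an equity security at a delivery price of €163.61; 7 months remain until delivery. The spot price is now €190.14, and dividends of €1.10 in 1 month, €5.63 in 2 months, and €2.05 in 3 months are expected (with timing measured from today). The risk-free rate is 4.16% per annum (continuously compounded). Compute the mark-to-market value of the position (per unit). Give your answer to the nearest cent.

PV(remaining dividends) I = 1.10·e^(−0.0416·1/12) + 5.63·e^(−0.0416·2/12) + 2.05·e^(−0.0416·3/12) = 8.7161
Current forward F = (S − I)·e^(rT) = (190.14 − 8.7161)·e^(0.0416·7/12) = 181.4239 × 1.024563 = 185.8802
Value (long) = (F − K)·e^(−rT) = (185.8802 − 163.61) × 0.976025 = 21.7363
Short position value = −(long value) = -€21.74

-€21.74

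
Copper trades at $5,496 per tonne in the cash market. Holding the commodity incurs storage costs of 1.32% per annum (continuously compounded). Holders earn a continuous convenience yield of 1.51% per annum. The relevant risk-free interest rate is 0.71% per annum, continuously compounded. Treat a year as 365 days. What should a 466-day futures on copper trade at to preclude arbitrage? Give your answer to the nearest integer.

$5,533 per tonne

Net carry = r + u − y = 0.0071 + 0.0132 − 0.0151 = 0.0052
F = S·e^((r+u−y)T) = 5496 · e^(0.0052 × 466/365) = 5496 · e^0.006639
= 5496 × 1.006661 = $5,533 per tonne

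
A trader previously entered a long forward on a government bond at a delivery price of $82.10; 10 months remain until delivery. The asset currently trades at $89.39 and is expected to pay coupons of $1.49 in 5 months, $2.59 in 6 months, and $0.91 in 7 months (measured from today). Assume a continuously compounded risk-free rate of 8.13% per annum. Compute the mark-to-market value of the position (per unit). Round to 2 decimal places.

PV(remaining coupons) I = 1.49·e^(−0.0813·5/12) + 2.59·e^(−0.0813·6/12) + 0.91·e^(−0.0813·7/12) = 4.7950
Current forward F = (S − I)·e^(rT) = (89.39 − 4.7950)·e^(0.0813·10/12) = 84.5950 × 1.070098 = 90.5249
Value (long) = (F − K)·e^(−rT) = (90.5249 − 82.10) × 0.934494 = 7.8730
Value = $7.87

$7.87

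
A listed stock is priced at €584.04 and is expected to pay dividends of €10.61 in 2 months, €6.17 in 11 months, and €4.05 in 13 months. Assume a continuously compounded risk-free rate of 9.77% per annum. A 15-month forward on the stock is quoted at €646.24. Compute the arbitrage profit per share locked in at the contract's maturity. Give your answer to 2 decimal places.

€8.62 per share

PV(dividends) I = 10.61·e^(−0.0977·2/12) + 6.17·e^(−0.0977·11/12) + 4.05·e^(−0.0977·13/12) = 19.7233
Fair forward F* = (S − I)·e^(rT) = (584.04 − 19.7233)·e^0.122125 = 564.3167 × 1.129895 = 637.6186
Market €646.24 > fair 637.6186: forward overpriced → cash-and-carry (borrow at r, buy the stock and collect the dividends, short the forward).
Profit at T = |F_mkt − F*| = |646.24 − 637.6186| = €8.62 per share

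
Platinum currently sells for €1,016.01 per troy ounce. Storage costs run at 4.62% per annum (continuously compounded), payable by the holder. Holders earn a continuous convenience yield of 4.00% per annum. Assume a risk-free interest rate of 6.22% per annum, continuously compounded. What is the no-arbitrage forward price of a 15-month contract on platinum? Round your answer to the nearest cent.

€1,106.70 per troy ounce

Net carry = r + u − y = 0.0622 + 0.0462 − 0.0400 = 0.0684
F = S·e^((r+u−y)T) = 1016.01 · e^(0.0684 × 15/12) = 1016.01 · e^0.08550000
= 1016.01 × 1.08926156 = €1,106.70 per troy ounce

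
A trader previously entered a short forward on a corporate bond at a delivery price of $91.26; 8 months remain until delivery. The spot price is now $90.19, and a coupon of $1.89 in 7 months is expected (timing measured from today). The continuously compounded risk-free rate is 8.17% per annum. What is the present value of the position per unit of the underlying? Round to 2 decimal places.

PV(remaining coupons) I = 1.89·e^(−0.0817·7/12) = 1.8020
Current forward F = (S − I)·e^(rT) = (90.19 − 1.8020)·e^(0.0817·8/12) = 88.3880 × 1.055977 = 93.3357
Value (long) = (F − K)·e^(−rT) = (93.3357 − 91.26) × 0.946990 = 1.9657
Short position value = −(long value) = -$1.97

-$1.97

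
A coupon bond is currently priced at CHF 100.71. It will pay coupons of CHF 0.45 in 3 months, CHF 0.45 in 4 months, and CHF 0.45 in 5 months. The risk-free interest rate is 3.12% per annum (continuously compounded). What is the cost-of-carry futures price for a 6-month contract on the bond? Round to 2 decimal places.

PV(coupons) I = 0.45·e^(−0.0312·3/12) + 0.45·e^(−0.0312·4/12) + 0.45·e^(−0.0312·5/12)
I = 0.4465 + 0.4453 + 0.4442 = 1.3360
F = (S − I)·e^(rT) = (100.71 − 1.3360) · e^(0.0312·6/12)
= 99.3740 · e^0.015600 = 99.3740 × 1.015722 = CHF 100.94

CHF 100.94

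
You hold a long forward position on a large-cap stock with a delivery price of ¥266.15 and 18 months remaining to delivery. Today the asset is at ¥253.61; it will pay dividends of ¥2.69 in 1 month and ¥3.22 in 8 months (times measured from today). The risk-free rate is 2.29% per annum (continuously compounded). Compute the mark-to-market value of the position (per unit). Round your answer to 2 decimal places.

-¥9.41

PV(remaining dividends) I = 2.69·e^(−0.0229·1/12) + 3.22·e^(−0.0229·8/12) = 5.8561
Current forward F = (S − I)·e^(rT) = (253.61 − 5.8561)·e^(0.0229·18/12) = 247.7539 × 1.034947 = 256.4122
Value (long) = (F − K)·e^(−rT) = (256.4122 − 266.15) × 0.966233 = -9.4090
Value = -¥9.41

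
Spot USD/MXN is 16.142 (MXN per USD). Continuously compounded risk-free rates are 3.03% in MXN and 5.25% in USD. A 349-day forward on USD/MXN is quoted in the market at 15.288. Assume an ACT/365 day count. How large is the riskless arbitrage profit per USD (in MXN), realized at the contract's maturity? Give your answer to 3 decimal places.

0.515 per USD (in MXN)

Fair forward: F* = S·e^(carry·T), with carry = (r_MXN − r_USD) = 0.0303 − 0.0525 = -0.0222
F* = 16.142 · e^(-0.0222 × 349/365) = 16.142 · e^-0.021227 = 16.142 × 0.978997 = 15.8030
Market 15.288 < fair 15.8030: forward underpriced → reverse cash-and-carry (short spot, go long the forward).
At maturity, profit = |F_mkt − F*| = |15.288 − 15.8030| = 0.515 per USD (in MXN)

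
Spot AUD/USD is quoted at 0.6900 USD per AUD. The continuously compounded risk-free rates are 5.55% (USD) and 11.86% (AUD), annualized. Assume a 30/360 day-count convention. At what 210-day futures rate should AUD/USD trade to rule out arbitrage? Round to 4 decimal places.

0.6651

F = S·e^((r_USD − r_AUD)T) = 0.6900 · e^((0.0555 − 0.1186) × 210/360)
= 0.6900 · e^-0.036808 = 0.6900 × 0.963861
F = 0.6651 USD per AUD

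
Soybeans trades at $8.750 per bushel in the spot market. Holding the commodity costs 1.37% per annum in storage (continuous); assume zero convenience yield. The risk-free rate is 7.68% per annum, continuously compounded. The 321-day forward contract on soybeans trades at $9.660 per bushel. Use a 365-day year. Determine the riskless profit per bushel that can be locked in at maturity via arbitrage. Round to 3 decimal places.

Fair forward: F* = S·e^(carry·T), with carry = (r + u) = 0.0768 + 0.0137 = 0.0905
F* = 8.750 · e^(0.0905 × 321/365) = 8.750 · e^0.079590 = 8.750 × 1.082843 = $9.4749
Market $9.660 > fair $9.4749: forward overpriced → cash-and-carry (buy spot, short the forward).
At maturity, profit = |F_mkt − F*| = |9.660 − 9.4749| = $0.185 per bushel

$0.185 per bushel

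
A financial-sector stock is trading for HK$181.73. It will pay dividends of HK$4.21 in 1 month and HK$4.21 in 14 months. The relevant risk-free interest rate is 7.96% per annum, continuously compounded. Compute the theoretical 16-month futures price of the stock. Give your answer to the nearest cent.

PV(dividends) I = 4.21·e^(−0.0796·1/12) + 4.21·e^(−0.0796·14/12)
I = 4.1822 + 3.8366 = 8.0188
F = (S − I)·e^(rT) = (181.73 − 8.0188) · e^(0.0796·16/12)
= 173.7112 · e^0.106133 = 173.7112 × 1.111970 = HK$193.16

HK$193.16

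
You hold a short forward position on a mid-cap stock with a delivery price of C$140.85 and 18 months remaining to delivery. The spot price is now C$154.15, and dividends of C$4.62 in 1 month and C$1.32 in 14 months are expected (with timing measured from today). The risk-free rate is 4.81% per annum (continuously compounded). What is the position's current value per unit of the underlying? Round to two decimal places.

PV(remaining dividends) I = 4.62·e^(−0.0481·1/12) + 1.32·e^(−0.0481·14/12) = 5.8495
Current forward F = (S − I)·e^(rT) = (154.15 − 5.8495)·e^(0.0481·18/12) = 148.3005 × 1.074817 = 159.3959
Value (long) = (F − K)·e^(−rT) = (159.3959 − 140.85) × 0.930391 = 17.2549
Short position value = −(long value) = -C$17.25

-C$17.25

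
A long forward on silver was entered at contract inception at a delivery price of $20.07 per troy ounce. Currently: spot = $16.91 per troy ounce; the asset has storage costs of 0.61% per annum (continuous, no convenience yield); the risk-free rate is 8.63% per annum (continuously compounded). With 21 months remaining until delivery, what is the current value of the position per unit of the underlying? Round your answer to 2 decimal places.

-$0.17 per troy ounce

Current fair forward for the remaining 21 months: F = S·e^((r + u)·T), (r + u) = 0.0863 + 0.0061 = 0.0924
F = 16.91 · e^(0.0924 × 21/12) = 16.91 × 1.175508 = 19.8778
Value of long forward = (F − K)·e^(−rT) = (19.8778 − 20.07) · e^(−0.0863·21/12)
= -0.1922 × 0.859826 = -0.17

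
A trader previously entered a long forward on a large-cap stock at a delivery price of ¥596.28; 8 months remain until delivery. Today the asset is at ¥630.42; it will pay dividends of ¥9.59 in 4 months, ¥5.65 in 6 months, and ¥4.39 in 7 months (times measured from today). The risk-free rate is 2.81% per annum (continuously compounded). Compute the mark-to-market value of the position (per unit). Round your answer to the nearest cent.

¥25.82

PV(remaining dividends) I = 9.59·e^(−0.0281·4/12) + 5.65·e^(−0.0281·6/12) + 4.39·e^(−0.0281·7/12) = 19.3904
Current forward F = (S − I)·e^(rT) = (630.42 − 19.3904)·e^(0.0281·8/12) = 611.0296 × 1.018910 = 622.5842
Value (long) = (F − K)·e^(−rT) = (622.5842 − 596.28) × 0.981441 = 25.8160
Value = ¥25.82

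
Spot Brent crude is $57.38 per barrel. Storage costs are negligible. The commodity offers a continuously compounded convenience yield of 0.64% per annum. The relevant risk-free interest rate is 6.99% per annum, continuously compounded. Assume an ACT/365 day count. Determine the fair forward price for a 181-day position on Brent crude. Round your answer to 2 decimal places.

$59.22 per barrel

Net carry = r + u − y = 0.0699 + 0.0000 − 0.0064 = 0.0635
F = S·e^((r+u−y)T) = 57.38 · e^(0.0635 × 181/365) = 57.38 · e^0.031489
= 57.38 × 1.031990 = $59.22 per barrel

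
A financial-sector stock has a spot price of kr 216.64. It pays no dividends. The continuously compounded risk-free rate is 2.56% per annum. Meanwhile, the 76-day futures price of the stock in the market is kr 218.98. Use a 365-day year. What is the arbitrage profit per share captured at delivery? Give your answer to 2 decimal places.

Fair futures: F* = S·e^(carry·T), with carry = r = 0.0256
F* = 216.64 · e^(0.0256 × 76/365) = 216.64 · e^0.005330 = 216.64 × 1.005344 = kr 217.7977
Market kr 218.98 > fair kr 217.7977: forward overpriced → cash-and-carry (buy spot, short the forward).
At maturity, profit = |F_mkt − F*| = |218.98 − 217.7977| = kr 1.18 per share

kr 1.18 per share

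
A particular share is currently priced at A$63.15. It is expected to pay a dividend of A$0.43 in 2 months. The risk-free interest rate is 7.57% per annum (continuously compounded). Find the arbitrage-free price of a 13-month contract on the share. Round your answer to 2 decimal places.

PV(dividends) I = 0.43·e^(−0.0757·2/12)
I = 0.4246
F = (S − I)·e^(rT) = (63.15 − 0.4246) · e^(0.0757·13/12)
= 62.7254 · e^0.082008 = 62.7254 × 1.085464 = A$68.09

A$68.09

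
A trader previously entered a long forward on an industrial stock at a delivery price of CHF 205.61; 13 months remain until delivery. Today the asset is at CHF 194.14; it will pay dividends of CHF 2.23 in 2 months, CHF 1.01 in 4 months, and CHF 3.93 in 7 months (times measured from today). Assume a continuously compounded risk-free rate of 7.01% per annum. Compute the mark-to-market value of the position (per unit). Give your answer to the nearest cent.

-CHF 3.40

PV(remaining dividends) I = 2.23·e^(−0.0701·2/12) + 1.01·e^(−0.0701·4/12) + 3.93·e^(−0.0701·7/12) = 6.9633
Current forward F = (S − I)·e^(rT) = (194.14 − 6.9633)·e^(0.0701·13/12) = 187.1767 × 1.078900 = 201.9449
Value (long) = (F − K)·e^(−rT) = (201.9449 − 205.61) × 0.926870 = -3.3971
Value = -CHF 3.40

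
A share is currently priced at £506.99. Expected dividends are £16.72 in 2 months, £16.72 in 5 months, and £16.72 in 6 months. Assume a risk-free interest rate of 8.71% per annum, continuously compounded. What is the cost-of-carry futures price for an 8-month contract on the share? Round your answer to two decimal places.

£485.78

PV(dividends) I = 16.72·e^(−0.0871·2/12) + 16.72·e^(−0.0871·5/12) + 16.72·e^(−0.0871·6/12)
I = 16.4790 + 16.1241 + 16.0075 = 48.6106
F = (S − I)·e^(rT) = (506.99 − 48.6106) · e^(0.0871·8/12)
= 458.3794 · e^0.058067 = 458.3794 × 1.059786 = £485.78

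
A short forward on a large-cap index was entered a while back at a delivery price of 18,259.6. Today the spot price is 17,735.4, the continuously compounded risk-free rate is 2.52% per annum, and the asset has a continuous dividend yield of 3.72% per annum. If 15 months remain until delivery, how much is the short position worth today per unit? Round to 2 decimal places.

Current fair forward for the remaining 15 months: F = S·e^((r − q)·T), (r − q) = 0.0252 − 0.0372 = -0.0120
F = 17735.4 · e^(-0.0120 × 15/12) = 17735.4 × 0.98511194 = 17471.3543
Value of long forward = (F − K)·e^(−rT) = (17471.3543 − 18259.6) · e^(−0.0252·15/12)
= -788.2457 × 0.96899096 = -763.80
Short position value = −(long value) = 763.80

763.80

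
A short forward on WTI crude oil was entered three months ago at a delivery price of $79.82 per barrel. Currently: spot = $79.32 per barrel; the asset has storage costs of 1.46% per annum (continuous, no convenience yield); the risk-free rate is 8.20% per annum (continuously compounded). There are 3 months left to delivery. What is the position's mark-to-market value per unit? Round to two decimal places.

-$1.41 per barrel

Current fair forward for the remaining 3 months: F = S·e^((r + u)·T), (r + u) = 0.0820 + 0.0146 = 0.0966
F = 79.32 · e^(0.0966 × 3/12) = 79.32 × 1.024444 = 81.2589
Value of long forward = (F − K)·e^(−rT) = (81.2589 − 79.82) · e^(−0.0820·3/12)
= 1.4389 × 0.979709 = 1.41
Short position value = −(long value) = -$1.41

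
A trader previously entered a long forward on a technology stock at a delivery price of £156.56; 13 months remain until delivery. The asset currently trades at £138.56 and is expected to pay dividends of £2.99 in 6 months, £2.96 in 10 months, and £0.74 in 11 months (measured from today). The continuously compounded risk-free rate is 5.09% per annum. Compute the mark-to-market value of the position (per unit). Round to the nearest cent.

PV(remaining dividends) I = 2.99·e^(−0.0509·6/12) + 2.96·e^(−0.0509·10/12) + 0.74·e^(−0.0509·11/12) = 6.4582
Current forward F = (S − I)·e^(rT) = (138.56 − 6.4582)·e^(0.0509·13/12) = 132.1018 × 1.056690 = 139.5907
Value (long) = (F − K)·e^(−rT) = (139.5907 − 156.56) × 0.946351 = -16.0589
Value = -£16.06

-£16.06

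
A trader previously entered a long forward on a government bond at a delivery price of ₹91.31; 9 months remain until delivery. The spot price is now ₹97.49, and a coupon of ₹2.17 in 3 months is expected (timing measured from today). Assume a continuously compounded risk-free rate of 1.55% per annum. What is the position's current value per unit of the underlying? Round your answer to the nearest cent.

₹5.07

PV(remaining coupons) I = 2.17·e^(−0.0155·3/12) = 2.1616
Current forward F = (S − I)·e^(rT) = (97.49 − 2.1616)·e^(0.0155·9/12) = 95.3284 × 1.011693 = 96.4431
Value (long) = (F − K)·e^(−rT) = (96.4431 − 91.31) × 0.988442 = 5.0738
Value = ₹5.07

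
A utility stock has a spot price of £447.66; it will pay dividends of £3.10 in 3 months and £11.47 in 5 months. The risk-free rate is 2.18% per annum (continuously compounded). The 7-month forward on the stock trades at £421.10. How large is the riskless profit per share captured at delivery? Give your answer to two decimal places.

PV(dividends) I = 3.10·e^(−0.0218·3/12) + 11.47·e^(−0.0218·5/12) = 14.4494
Fair forward F* = (S − I)·e^(rT) = (447.66 − 14.4494)·e^0.012717 = 433.2106 × 1.012798 = 438.7548
Market £421.10 < fair 438.7548: forward underpriced → reverse cash-and-carry (short the stock, invest proceeds at r, pay the dividends, go long the forward).
Profit at T = |F_mkt − F*| = |421.10 − 438.7548| = £17.65 per share

£17.65 per share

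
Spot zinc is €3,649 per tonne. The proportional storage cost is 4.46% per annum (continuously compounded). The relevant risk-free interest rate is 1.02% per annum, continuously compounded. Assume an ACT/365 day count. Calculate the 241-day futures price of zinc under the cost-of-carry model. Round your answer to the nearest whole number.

€3,783 per tonne

Net carry = r + u − y = 0.0102 + 0.0446 − 0.0000 = 0.0548
F = S·e^((r+u−y)T) = 3649 · e^(0.0548 × 241/365) = 3649 · e^0.036183
= 3649 × 1.036846 = €3,783 per tonne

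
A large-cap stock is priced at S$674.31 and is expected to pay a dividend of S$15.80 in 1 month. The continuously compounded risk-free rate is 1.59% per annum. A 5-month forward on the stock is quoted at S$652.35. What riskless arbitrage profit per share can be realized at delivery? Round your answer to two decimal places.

S$10.56 per share

PV(dividends) I = 15.80·e^(−0.0159·1/12) = 15.7791
Fair forward F* = (S − I)·e^(rT) = (674.31 − 15.7791)·e^0.006625 = 658.5309 × 1.006647 = 662.9082
Market S$652.35 < fair 662.9082: forward underpriced → reverse cash-and-carry (short the stock, invest proceeds at r, pay the dividends, go long the forward).
Profit at T = |F_mkt − F*| = |652.35 − 662.9082| = S$10.56 per share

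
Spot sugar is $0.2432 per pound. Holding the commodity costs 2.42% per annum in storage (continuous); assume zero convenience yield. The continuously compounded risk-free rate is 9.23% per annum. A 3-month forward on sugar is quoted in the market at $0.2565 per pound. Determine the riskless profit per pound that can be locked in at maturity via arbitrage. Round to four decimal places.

$0.0061 per pound

Fair forward: F* = S·e^(carry·T), with carry = (r + u) = 0.0923 + 0.0242 = 0.1165
F* = 0.2432 · e^(0.1165 × 3/12) = 0.2432 · e^0.029125 = 0.2432 × 1.029553 = $0.2504
Market $0.2565 > fair $0.2504: forward overpriced → cash-and-carry (buy spot, short the forward).
At maturity, profit = |F_mkt − F*| = |0.2565 − 0.2504| = $0.0061 per pound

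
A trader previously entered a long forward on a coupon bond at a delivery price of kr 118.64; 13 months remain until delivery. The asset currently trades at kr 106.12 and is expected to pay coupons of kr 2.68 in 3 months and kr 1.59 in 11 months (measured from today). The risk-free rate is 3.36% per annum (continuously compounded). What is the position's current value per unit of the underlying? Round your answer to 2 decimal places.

-kr 12.48

PV(remaining coupons) I = 2.68·e^(−0.0336·3/12) + 1.59·e^(−0.0336·11/12) = 4.1994
Current forward F = (S − I)·e^(rT) = (106.12 − 4.1994)·e^(0.0336·13/12) = 101.9206 × 1.037071 = 105.6989
Value (long) = (F − K)·e^(−rT) = (105.6989 − 118.64) × 0.964255 = -12.4785
Value = -kr 12.48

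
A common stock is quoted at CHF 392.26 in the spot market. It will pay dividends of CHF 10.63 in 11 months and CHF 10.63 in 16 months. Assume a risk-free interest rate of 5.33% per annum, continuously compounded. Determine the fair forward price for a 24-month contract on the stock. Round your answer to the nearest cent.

CHF 414.11

PV(dividends) I = 10.63·e^(−0.0533·11/12) + 10.63·e^(−0.0533·16/12)
I = 10.1231 + 9.9008 = 20.0239
F = (S − I)·e^(rT) = (392.26 − 20.0239) · e^(0.0533·24/12)
= 372.2361 · e^0.106600 = 372.2361 × 1.112489 = CHF 414.11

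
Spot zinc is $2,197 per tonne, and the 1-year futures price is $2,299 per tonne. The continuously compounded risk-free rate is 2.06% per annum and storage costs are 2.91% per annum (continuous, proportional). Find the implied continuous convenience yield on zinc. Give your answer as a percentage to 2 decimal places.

0.43%

F = S·e^((r+u−y)T) ⇒ (r+u−y) = ln(F/S)/T
ln(2299/2197) = 0.045381; /T ⇒ 0.045381
y = r + u − ln(F/S)/T = 0.0206 + 0.0291 − 0.045381 = 0.004319
y = 0.43%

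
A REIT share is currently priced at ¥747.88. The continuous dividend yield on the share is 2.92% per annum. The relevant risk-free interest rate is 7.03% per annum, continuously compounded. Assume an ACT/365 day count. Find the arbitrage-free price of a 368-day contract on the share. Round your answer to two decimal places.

F = S·e^((r − q)T) = 747.88 · e^((0.0703 − 0.0292) × 368/365)
= 747.88 · e^0.041438 = 747.88 × 1.042309
F = ¥779.52

¥779.52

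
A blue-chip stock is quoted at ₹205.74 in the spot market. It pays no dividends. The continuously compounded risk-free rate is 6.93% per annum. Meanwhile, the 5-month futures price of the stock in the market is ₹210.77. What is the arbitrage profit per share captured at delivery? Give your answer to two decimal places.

Fair futures: F* = S·e^(carry·T), with carry = r = 0.0693
F* = 205.74 · e^(0.0693 × 5/12) = 205.74 · e^0.028875 = 205.74 × 1.029296 = ₹211.7674
Market ₹210.77 < fair ₹211.7674: forward underpriced → reverse cash-and-carry (short spot, go long the forward).
At maturity, profit = |F_mkt − F*| = |210.77 − 211.7674| = ₹1.00 per share

₹1.00 per share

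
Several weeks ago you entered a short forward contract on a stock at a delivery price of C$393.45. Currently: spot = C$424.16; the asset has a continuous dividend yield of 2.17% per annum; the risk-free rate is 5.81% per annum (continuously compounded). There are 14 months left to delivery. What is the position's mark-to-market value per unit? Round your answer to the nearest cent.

-C$45.89

Current fair forward for the remaining 14 months: F = S·e^((r − q)·T), (r − q) = 0.0581 − 0.0217 = 0.0364
F = 424.16 · e^(0.0364 × 14/12) = 424.16 × 1.043381 = 442.5605
Value of long forward = (F − K)·e^(−rT) = (442.5605 − 393.45) · e^(−0.0581·14/12)
= 49.1105 × 0.934463 = 45.89
Short position value = −(long value) = -C$45.89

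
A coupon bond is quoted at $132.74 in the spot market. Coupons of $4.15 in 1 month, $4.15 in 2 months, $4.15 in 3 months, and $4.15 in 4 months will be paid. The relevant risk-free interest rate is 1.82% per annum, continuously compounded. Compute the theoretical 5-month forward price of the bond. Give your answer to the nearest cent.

$117.09

PV(coupons) I = 4.15·e^(−0.0182·1/12) + 4.15·e^(−0.0182·2/12) + 4.15·e^(−0.0182·3/12) + 4.15·e^(−0.0182·4/12)
I = 4.1437 + 4.1374 + 4.1312 + 4.1249 = 16.5372
F = (S − I)·e^(rT) = (132.74 − 16.5372) · e^(0.0182·5/12)
= 116.2028 · e^0.007583 = 116.2028 × 1.007612 = $117.09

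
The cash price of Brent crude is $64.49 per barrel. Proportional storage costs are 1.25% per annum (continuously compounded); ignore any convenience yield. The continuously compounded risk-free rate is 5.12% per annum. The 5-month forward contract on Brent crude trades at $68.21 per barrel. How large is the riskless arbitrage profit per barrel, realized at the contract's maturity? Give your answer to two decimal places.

$1.99 per barrel

Fair forward: F* = S·e^(carry·T), with carry = (r + u) = 0.0512 + 0.0125 = 0.0637
F* = 64.49 · e^(0.0637 × 5/12) = 64.49 · e^0.026542 = 64.49 × 1.026897 = $66.2246
Market $68.21 > fair $66.2246: forward overpriced → cash-and-carry (buy spot, short the forward).
At maturity, profit = |F_mkt − F*| = |68.21 − 66.2246| = $1.99 per barrel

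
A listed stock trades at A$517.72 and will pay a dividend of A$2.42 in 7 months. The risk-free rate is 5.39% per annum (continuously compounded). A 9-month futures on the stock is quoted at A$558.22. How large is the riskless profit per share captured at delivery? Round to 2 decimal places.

PV(dividends) I = 2.42·e^(−0.0539·7/12) = 2.3451
Fair futures F* = (S − I)·e^(rT) = (517.72 − 2.3451)·e^0.040425 = 515.3749 × 1.041253 = 536.6357
Market A$558.22 > fair 536.6357: forward overpriced → cash-and-carry (borrow at r, buy the stock and collect the dividends, short the forward).
Profit at T = |F_mkt − F*| = |558.22 − 536.6357| = A$21.58 per share

A$21.58 per share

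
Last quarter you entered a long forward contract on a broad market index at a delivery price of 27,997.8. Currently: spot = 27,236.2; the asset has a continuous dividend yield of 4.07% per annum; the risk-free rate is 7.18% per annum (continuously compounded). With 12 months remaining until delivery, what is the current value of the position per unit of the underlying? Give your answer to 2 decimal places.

91.91

Current fair forward for the remaining 12 months: F = S·e^((r − q)·T), (r − q) = 0.0718 − 0.0407 = 0.0311
F = 27236.2 · e^(0.0311 × 12/12) = 27236.2 × 1.03158866 = 28096.5551
Value of long forward = (F − K)·e^(−rT) = (28096.5551 − 27997.8) · e^(−0.0718·12/12)
= 98.7551 × 0.93071702 = 91.91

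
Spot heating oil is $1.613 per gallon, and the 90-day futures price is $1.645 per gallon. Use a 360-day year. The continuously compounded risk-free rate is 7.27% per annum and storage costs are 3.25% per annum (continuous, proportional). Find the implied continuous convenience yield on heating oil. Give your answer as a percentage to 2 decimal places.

2.66%

F = S·e^((r+u−y)T) ⇒ (r+u−y) = ln(F/S)/T
ln(1.645/1.613) = 0.019645; /T ⇒ 0.078580
y = r + u − ln(F/S)/T = 0.0727 + 0.0325 − 0.078580 = 0.026620
y = 2.66%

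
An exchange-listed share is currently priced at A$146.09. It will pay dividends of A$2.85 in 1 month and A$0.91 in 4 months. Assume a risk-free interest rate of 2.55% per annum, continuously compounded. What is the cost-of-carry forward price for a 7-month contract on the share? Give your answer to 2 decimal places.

PV(dividends) I = 2.85·e^(−0.0255·1/12) + 0.91·e^(−0.0255·4/12)
I = 2.8440 + 0.9023 = 3.7463
F = (S − I)·e^(rT) = (146.09 − 3.7463) · e^(0.0255·7/12)
= 142.3437 · e^0.014875 = 142.3437 × 1.014986 = A$144.48

A$144.48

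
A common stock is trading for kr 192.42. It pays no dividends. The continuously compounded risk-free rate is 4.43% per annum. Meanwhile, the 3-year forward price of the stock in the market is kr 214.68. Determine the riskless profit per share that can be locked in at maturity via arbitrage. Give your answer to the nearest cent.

kr 5.09 per share

Fair forward: F* = S·e^(carry·T), with carry = r = 0.0443
F* = 192.42 · e^(0.0443 × 3) = 192.42 · e^0.132900 = 192.42 × 1.142136 = kr 219.7698
Market kr 214.68 < fair kr 219.7698: forward underpriced → reverse cash-and-carry (short spot, go long the forward).
At maturity, profit = |F_mkt − F*| = |214.68 − 219.7698| = kr 5.09 per share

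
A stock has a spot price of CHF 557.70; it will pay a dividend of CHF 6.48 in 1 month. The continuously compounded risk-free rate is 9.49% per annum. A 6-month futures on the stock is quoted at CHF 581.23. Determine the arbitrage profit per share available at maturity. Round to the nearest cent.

CHF 3.17 per share

PV(dividends) I = 6.48·e^(−0.0949·1/12) = 6.4290
Fair futures F* = (S − I)·e^(rT) = (557.70 − 6.4290)·e^0.047450 = 551.2710 × 1.048594 = 578.0595
Market CHF 581.23 > fair 578.0595: forward overpriced → cash-and-carry (borrow at r, buy the stock and collect the dividends, short the forward).
Profit at T = |F_mkt − F*| = |581.23 − 578.0595| = CHF 3.17 per share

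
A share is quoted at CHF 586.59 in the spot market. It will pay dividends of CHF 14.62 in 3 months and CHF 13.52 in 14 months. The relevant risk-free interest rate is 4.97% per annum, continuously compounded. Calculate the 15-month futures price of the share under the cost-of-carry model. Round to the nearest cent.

CHF 595.25

PV(dividends) I = 14.62·e^(−0.0497·3/12) + 13.52·e^(−0.0497·14/12)
I = 14.4395 + 12.7584 = 27.1979
F = (S − I)·e^(rT) = (586.59 − 27.1979) · e^(0.0497·15/12)
= 559.3921 · e^0.062125 = 559.3921 × 1.064095 = CHF 595.25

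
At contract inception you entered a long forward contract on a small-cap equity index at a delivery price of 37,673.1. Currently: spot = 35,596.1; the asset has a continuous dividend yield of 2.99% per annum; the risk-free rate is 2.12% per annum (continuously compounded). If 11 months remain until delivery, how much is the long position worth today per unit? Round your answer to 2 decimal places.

Current fair forward for the remaining 11 months: F = S·e^((r − q)·T), (r − q) = 0.0212 − 0.0299 = -0.0087
F = 35596.1 · e^(-0.0087 × 11/12) = 35596.1 × 0.99205672 = 35313.3502
Value of long forward = (F − K)·e^(−rT) = (35313.3502 − 37673.1) · e^(−0.0212·11/12)
= -2359.7498 × 0.98075428 = -2314.33

-2314.33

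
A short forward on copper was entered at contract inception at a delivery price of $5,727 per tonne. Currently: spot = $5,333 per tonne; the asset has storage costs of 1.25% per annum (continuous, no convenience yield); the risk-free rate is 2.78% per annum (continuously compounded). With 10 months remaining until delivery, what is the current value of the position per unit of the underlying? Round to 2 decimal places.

Current fair forward for the remaining 10 months: F = S·e^((r + u)·T), (r + u) = 0.0278 + 0.0125 = 0.0403
F = 5333 · e^(0.0403 × 10/12) = 5333 × 1.03415362 = 5515.1413
Value of long forward = (F − K)·e^(−rT) = (5515.1413 − 5727) · e^(−0.0278·10/12)
= -211.8587 × 0.97709962 = -207.01
Short position value = −(long value) = $207.01

$207.01 per tonne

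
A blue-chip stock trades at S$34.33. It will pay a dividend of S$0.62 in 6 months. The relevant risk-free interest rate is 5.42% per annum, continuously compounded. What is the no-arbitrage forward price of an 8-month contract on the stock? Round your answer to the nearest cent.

S$34.97

PV(dividends) I = 0.62·e^(−0.0542·6/12)
I = 0.6034
F = (S − I)·e^(rT) = (34.33 − 0.6034) · e^(0.0542·8/12)
= 33.7266 · e^0.036133 = 33.7266 × 1.036794 = S$34.97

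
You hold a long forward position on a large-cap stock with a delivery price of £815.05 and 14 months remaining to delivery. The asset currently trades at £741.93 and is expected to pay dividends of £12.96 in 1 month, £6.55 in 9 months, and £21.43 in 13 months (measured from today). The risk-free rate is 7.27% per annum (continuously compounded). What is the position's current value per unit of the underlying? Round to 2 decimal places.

PV(remaining dividends) I = 12.96·e^(−0.0727·1/12) + 6.55·e^(−0.0727·9/12) + 21.43·e^(−0.0727·13/12) = 38.8911
Current forward F = (S − I)·e^(rT) = (741.93 − 38.8911)·e^(0.0727·14/12) = 703.0389 × 1.088517 = 765.2698
Value (long) = (F − K)·e^(−rT) = (765.2698 − 815.05) × 0.918681 = -45.7321
Value = -£45.73

-£45.73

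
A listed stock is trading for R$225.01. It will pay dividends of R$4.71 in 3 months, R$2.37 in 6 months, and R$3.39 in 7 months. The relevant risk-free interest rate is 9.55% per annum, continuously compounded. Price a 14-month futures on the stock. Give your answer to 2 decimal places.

R$240.28

PV(dividends) I = 4.71·e^(−0.0955·3/12) + 2.37·e^(−0.0955·6/12) + 3.39·e^(−0.0955·7/12)
I = 4.5989 + 2.2595 + 3.2063 = 10.0647
F = (S − I)·e^(rT) = (225.01 − 10.0647) · e^(0.0955·14/12)
= 214.9453 · e^0.111417 = 214.9453 × 1.117861 = R$240.28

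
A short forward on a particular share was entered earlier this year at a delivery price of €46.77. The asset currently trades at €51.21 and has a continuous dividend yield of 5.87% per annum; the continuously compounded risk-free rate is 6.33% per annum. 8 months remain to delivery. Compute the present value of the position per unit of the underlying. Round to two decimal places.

Current fair forward for the remaining 8 months: F = S·e^((r − q)·T), (r − q) = 0.0633 − 0.0587 = 0.0046
F = 51.21 · e^(0.0046 × 8/12) = 51.21 × 1.003071 = 51.3673
Value of long forward = (F − K)·e^(−rT) = (51.3673 − 46.77) · e^(−0.0633·8/12)
= 4.5973 × 0.958678 = 4.41
Short position value = −(long value) = -€4.41

-€4.41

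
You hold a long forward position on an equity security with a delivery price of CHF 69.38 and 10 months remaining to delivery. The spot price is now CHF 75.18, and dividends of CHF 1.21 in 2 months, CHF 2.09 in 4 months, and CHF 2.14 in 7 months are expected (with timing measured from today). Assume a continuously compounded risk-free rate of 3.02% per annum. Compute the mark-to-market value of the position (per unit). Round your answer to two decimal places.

PV(remaining dividends) I = 1.21·e^(−0.0302·2/12) + 2.09·e^(−0.0302·4/12) + 2.14·e^(−0.0302·7/12) = 5.3756
Current forward F = (S − I)·e^(rT) = (75.18 − 5.3756)·e^(0.0302·10/12) = 69.8044 × 1.025486 = 71.5834
Value (long) = (F − K)·e^(−rT) = (71.5834 − 69.38) × 0.975147 = 2.1486
Value = CHF 2.15

CHF 2.15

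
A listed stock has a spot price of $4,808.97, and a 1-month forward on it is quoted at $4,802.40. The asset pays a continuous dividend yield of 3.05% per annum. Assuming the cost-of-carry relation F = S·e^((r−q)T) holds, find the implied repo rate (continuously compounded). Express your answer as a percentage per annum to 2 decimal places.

From F = S·e^((r−q)T): (r − q) = ln(F/S)/T
ln(4802.40/4808.97) = ln(0.998634) = -0.001367
(r − q) = -0.001367 / (1/12) = -0.016404
r = ln(F/S)/T + q = -0.016404 + 0.0305 = 0.014096
r = 1.41%

1.41%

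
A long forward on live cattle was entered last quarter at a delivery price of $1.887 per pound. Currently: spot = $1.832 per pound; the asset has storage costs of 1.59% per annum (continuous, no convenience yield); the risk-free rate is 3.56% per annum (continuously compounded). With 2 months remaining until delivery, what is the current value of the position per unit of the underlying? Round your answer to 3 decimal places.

Current fair forward for the remaining 2 months: F = S·e^((r + u)·T), (r + u) = 0.0356 + 0.0159 = 0.0515
F = 1.832 · e^(0.0515 × 2/12) = 1.832 × 1.008620 = 1.8478
Value of long forward = (F − K)·e^(−rT) = (1.8478 − 1.887) · e^(−0.0356·2/12)
= -0.0392 × 0.994084 = -0.039

-$0.039 per pound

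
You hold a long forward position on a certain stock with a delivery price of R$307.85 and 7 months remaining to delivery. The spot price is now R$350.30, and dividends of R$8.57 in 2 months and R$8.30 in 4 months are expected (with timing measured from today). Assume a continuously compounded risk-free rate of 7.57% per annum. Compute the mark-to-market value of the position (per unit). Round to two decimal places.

PV(remaining dividends) I = 8.57·e^(−0.0757·2/12) + 8.30·e^(−0.0757·4/12) = 16.5557
Current forward F = (S − I)·e^(rT) = (350.30 − 16.5557)·e^(0.0757·7/12) = 333.7443 × 1.045148 = 348.8122
Value (long) = (F − K)·e^(−rT) = (348.8122 − 307.85) × 0.956802 = 39.1927
Value = R$39.19

R$39.19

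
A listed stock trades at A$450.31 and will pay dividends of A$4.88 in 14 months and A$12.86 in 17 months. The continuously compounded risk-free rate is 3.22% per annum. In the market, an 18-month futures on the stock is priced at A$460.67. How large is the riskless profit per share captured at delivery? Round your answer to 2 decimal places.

A$5.90 per share

PV(dividends) I = 4.88·e^(−0.0322·14/12) + 12.86·e^(−0.0322·17/12) = 16.9866
Fair futures F* = (S − I)·e^(rT) = (450.31 − 16.9866)·e^0.048300 = 433.3234 × 1.049485 = 454.7664
Market A$460.67 > fair 454.7664: forward overpriced → cash-and-carry (borrow at r, buy the stock and collect the dividends, short the forward).
Profit at T = |F_mkt − F*| = |460.67 − 454.7664| = A$5.90 per share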